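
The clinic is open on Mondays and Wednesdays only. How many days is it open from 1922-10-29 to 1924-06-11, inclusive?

170

1922-10-29 is a Sunday.
From 1922-10-29 to 1924-06-11 is 592 days inclusive.
592 = 7 × 84 + 4, so there are 84 full weeks plus 4 extra days.
Each full week contributes 2 days from the set (Mon, Wed): 84 × 2 = 168.
The 4 extra days are Sun, Mon, Tue, Wed — 2 of them qualify.
Total: 168 + 2 = 170.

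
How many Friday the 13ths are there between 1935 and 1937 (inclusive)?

Friday-the-13ths by year:
1935: Sep, Dec
1936: Mar, Nov
1937: Aug

5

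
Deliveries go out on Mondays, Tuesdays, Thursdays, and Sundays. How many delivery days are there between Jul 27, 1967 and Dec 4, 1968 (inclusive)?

284

Jul 27, 1967 is a Thursday.
That's 497 days from start to end, counting both.
497 = 7 × 71, so the span is exactly 71 full weeks.
Each full week contributes 4 days from the set (Mon, Tue, Thu, Sun): 71 × 4 = 284.
Total: 284.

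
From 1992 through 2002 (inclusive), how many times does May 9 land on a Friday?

Day of week of May 9 in each year:
1992: Sat, 1993: Sun, 1994: Mon, 1995: Tue, 1996: Thu, 1997: Fri ✓, 1998: Sat, 1999: Sun, 2000: Tue, 2001: Wed, 2002: Thu
Fridays: 1997.

1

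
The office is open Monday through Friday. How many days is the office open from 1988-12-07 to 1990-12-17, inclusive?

1988-12-07 is a Wednesday.
That's 741 days from start to end, counting both.
741 = 7 × 105 + 6, so there are 105 full weeks plus 6 extra days.
Each full week contributes 5 weekdays (Mon–Fri): 105 × 5 = 525.
The 6 extra days are Wednesday, Thursday, Friday, Saturday, Sunday, Monday — 4 of them qualify.
Total: 525 + 4 = 529.

529 weekdays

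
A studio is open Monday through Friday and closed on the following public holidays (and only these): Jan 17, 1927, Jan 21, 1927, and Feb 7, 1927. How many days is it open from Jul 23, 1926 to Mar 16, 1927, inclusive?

Jul 23, 1926 is a Friday.
The range spans 237 days (inclusive of both endpoints).
237 = 7 × 33 + 6, so there are 33 full weeks plus 6 extra days.
Each full week contributes 5 weekdays (Mon–Fri): 33 × 5 = 165.
The 6 extra days are Friday, Saturday, Sunday, Monday, Tuesday, Wednesday — 4 of them qualify.
Total: 165 + 4 = 169.
Holidays: Jan 17, 1927 (Mon); Jan 21, 1927 (Fri); Feb 7, 1927 (Mon).
All 3 holidays fall on weekdays, so subtract 3.
Business days: 169 − 3 = 166.

166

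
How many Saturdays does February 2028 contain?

4

1 February 2028 is a Tuesday.
That's 29 days from start to end, counting both.
29 = 7 × 4 + 1, so there are 4 full weeks plus 1 extra day.
Each full week contributes one Saturday: 4 so far.
The 1 extra day is Tuesday — none qualify.
Total: 4 + 0 = 4.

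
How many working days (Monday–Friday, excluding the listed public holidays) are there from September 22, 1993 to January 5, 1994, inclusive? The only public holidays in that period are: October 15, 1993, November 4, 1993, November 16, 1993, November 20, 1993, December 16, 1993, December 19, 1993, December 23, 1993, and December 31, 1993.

70

September 22, 1993 is a Wednesday.
That's 106 days from start to end, counting both.
106 = 7 × 15 + 1, so there are 15 full weeks plus 1 extra day.
Each full week contributes 5 weekdays (Mon–Fri): 15 × 5 = 75.
The 1 extra day is Wed — 1 of them qualifies.
Total: 75 + 1 = 76.
Holidays: October 15, 1993 (Fri); November 4, 1993 (Thu); November 16, 1993 (Tue); November 20, 1993 (Sat); December 16, 1993 (Thu); December 19, 1993 (Sun); December 23, 1993 (Thu); December 31, 1993 (Fri).
6 of the 8 holidays fall on weekdays; the rest are weekends and were already excluded.
Business days: 76 − 6 = 70.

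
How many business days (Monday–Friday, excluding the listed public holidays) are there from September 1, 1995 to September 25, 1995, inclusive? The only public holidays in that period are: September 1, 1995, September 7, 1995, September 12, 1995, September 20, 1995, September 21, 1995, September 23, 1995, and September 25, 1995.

11 business days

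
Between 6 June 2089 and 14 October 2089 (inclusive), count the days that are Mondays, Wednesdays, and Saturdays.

56

6 June 2089 is a Monday.
That's 131 days from start to end, counting both.
131 = 7 × 18 + 5, so there are 18 full weeks plus 5 extra days.
Each full week contributes 3 days from the set (Mon, Wed, Sat): 18 × 3 = 54.
The 5 extra days are Mon, Tue, Wed, Thu, Fri — 2 of them qualify.
Total: 54 + 2 = 56.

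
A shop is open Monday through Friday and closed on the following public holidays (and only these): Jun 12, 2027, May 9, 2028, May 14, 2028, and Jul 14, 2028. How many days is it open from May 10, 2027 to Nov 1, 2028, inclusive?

May 10, 2027 is a Monday.
That's 542 days from start to end, counting both.
542 = 7 × 77 + 3, so there are 77 full weeks plus 3 extra days.
Each full week contributes 5 weekdays (Mon–Fri): 77 × 5 = 385.
The 3 extra days are Monday, Tuesday, Wednesday — 3 of them qualify.
Total: 385 + 3 = 388.
Holidays: Jun 12, 2027 (Sat); May 9, 2028 (Tue); May 14, 2028 (Sun); Jul 14, 2028 (Fri).
2 of the 4 holidays fall on weekdays; the rest are weekends and were already excluded.
Business days: 388 − 2 = 386.

386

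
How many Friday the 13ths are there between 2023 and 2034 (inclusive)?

20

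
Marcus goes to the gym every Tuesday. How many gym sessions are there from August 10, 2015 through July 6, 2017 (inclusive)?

100 Tuesdays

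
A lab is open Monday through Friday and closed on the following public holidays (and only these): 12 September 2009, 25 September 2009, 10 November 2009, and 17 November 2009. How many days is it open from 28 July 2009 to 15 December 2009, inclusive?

98 working days

28 July 2009 is a Tuesday.
That's 141 days from start to end, counting both.
141 = 7 × 20 + 1, so there are 20 full weeks plus 1 extra day.
Each full week contributes 5 weekdays (Mon–Fri): 20 × 5 = 100.
The 1 extra day is Tuesday — 1 of them qualifies.
Total: 100 + 1 = 101.
Holidays: 12 September 2009 (Sat); 25 September 2009 (Fri); 10 November 2009 (Tue); 17 November 2009 (Tue).
3 of the 4 holidays fall on weekdays; the rest are weekends and were already excluded.
Business days: 101 − 3 = 98.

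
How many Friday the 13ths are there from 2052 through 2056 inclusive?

Friday-the-13ths by year:
2052: Sep, Dec
2053: Jun
2054: Feb, Mar, Nov
2055: Aug
2056: Oct

8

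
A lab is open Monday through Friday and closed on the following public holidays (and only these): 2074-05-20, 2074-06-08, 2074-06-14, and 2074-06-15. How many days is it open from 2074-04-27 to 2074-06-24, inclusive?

2074-04-27 is a Friday.
The range spans 59 days (inclusive of both endpoints).
59 = 7 × 8 + 3, so there are 8 full weeks plus 3 extra days.
Each full week contributes 5 weekdays (Mon–Fri): 8 × 5 = 40.
The 3 extra days are Friday, Saturday, Sunday — 1 of them qualifies.
Total: 40 + 1 = 41.
Holidays: 2074-05-20 (Sun); 2074-06-08 (Fri); 2074-06-14 (Thu); 2074-06-15 (Fri).
3 of the 4 holidays fall on weekdays; the rest are weekends and were already excluded.
Business days: 41 − 3 = 38.

38 business days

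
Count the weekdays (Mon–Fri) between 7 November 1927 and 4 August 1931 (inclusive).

977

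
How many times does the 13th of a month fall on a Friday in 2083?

The 13th falls on a Friday when the month's 13th has weekday Fri.
Jan 13 is Wed; Feb 13 is Sat; Mar 13 is Sat; Apr 13 is Tue; May 13 is Thu; Jun 13 is Sun; Jul 13 is Tue; Aug 13 is Fri ✓; Sep 13 is Mon; Oct 13 is Wed; Nov 13 is Sat; Dec 13 is Mon.
Friday the 13ths: Aug.

1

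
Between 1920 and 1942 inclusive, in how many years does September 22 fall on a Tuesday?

Day of week of September 22 in each year:
1920: Wed, 1921: Thu, 1922: Fri, 1923: Sat, 1924: Mon, 1925: Tue ✓, 1926: Wed, 1927: Thu, 1928: Sat, 1929: Sun, 1930: Mon, 1931: Tue ✓, 1932: Thu, 1933: Fri, 1934: Sat, 1935: Sun, 1936: Tue ✓, 1937: Wed, 1938: Thu, 1939: Fri, 1940: Sun, 1941: Mon, 1942: Tue ✓
Tuesdays: 1925, 1931, 1936, 1942.

4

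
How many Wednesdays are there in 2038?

52

Jan 1, 2038 is a Friday.
The range spans 365 days (inclusive of both endpoints).
365 = 7 × 52 + 1, so there are 52 full weeks plus 1 extra day.
Each full week contributes one Wednesday: 52 so far.
The 1 extra day is Fri — none qualify.
Total: 52 + 0 = 52.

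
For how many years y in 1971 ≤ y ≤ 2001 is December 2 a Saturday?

5

Day of week of December 2 in each year:
1971: Thu, 1972: Sat ✓, 1973: Sun, 1974: Mon, 1975: Tue, 1976: Thu, 1977: Fri, 1978: Sat ✓, 1979: Sun, 1980: Tue, 1981: Wed, 1982: Thu, 1983: Fri, 1984: Sun, 1985: Mon, 1986: Tue, 1987: Wed, 1988: Fri, 1989: Sat ✓, 1990: Sun, 1991: Mon, 1992: Wed, 1993: Thu, 1994: Fri, 1995: Sat ✓, 1996: Mon, 1997: Tue, 1998: Wed, 1999: Thu, 2000: Sat ✓, 2001: Sun
Saturdays: 1972, 1978, 1989, 1995, 2000.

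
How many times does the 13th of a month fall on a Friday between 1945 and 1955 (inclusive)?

18

Friday-the-13ths by year:
1945: Apr, Jul
1946: Sep, Dec
1947: Jun
1948: Feb, Aug
1949: May
1950: Jan, Oct
1951: Apr, Jul
1952: Jun
1953: Feb, Mar, Nov
1954: Aug
1955: May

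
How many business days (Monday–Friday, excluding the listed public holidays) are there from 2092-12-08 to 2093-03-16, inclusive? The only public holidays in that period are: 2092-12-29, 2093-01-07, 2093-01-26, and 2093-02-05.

67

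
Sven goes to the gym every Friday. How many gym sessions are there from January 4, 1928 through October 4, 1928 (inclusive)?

39

January 4, 1928 is a Wednesday.
From January 4, 1928 to October 4, 1928 is 275 days inclusive.
275 = 7 × 39 + 2, so there are 39 full weeks plus 2 extra days.
Each full week contributes one Friday: 39 so far.
The 2 extra days are Wed, Thu — none qualify.
Total: 39 + 0 = 39.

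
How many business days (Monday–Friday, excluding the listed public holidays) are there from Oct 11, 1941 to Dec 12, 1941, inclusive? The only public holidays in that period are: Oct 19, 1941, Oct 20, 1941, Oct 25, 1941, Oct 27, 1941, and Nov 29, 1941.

Oct 11, 1941 is a Saturday.
From Oct 11, 1941 to Dec 12, 1941 is 63 days inclusive.
63 = 7 × 9, so the span is exactly 9 full weeks.
Each full week contributes 5 weekdays (Mon–Fri): 9 × 5 = 45.
Total: 45.
Holidays: Oct 19, 1941 (Sun); Oct 20, 1941 (Mon); Oct 25, 1941 (Sat); Oct 27, 1941 (Mon); Nov 29, 1941 (Sat).
2 of the 5 holidays fall on weekdays; the rest are weekends and were already excluded.
Business days: 45 − 2 = 43.

43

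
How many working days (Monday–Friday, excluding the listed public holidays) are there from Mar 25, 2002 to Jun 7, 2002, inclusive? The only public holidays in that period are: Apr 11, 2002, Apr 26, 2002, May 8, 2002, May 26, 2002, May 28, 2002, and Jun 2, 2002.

51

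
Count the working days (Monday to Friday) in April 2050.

21 weekdays

Apr 1, 2050 is a Friday.
That's 30 days from start to end, counting both.
30 = 7 × 4 + 2, so there are 4 full weeks plus 2 extra days.
Each full week contributes 5 weekdays (Mon–Fri): 4 × 5 = 20.
The 2 extra days are Friday, Saturday — 1 of them qualifies.
Total: 20 + 1 = 21.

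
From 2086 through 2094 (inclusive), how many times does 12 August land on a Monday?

1

Day of week of August 12 in each year:
2086: Mon ✓, 2087: Tue, 2088: Thu, 2089: Fri, 2090: Sat, 2091: Sun, 2092: Tue, 2093: Wed, 2094: Thu
Mondays: 2086.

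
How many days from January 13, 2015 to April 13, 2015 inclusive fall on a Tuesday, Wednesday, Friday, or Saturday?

52

January 13, 2015 is a Tuesday.
The range spans 91 days (inclusive of both endpoints).
91 = 7 × 13, so the span is exactly 13 full weeks.
Each full week contributes 4 days from the set (Tue, Wed, Fri, Sat): 13 × 4 = 52.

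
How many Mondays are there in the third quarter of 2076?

13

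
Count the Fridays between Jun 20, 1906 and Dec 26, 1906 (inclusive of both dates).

27 Fridays

Jun 20, 1906 is a Wednesday.
That's 190 days from start to end, counting both.
190 = 7 × 27 + 1, so there are 27 full weeks plus 1 extra day.
Each full week contributes one Friday: 27 so far.
The 1 extra day is Wed — none qualify.
Total: 27 + 0 = 27.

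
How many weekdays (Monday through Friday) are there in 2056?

260 weekdays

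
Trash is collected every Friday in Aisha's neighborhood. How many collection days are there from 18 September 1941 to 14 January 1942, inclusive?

17

18 September 1941 is a Thursday.
The range spans 119 days (inclusive of both endpoints).
119 = 7 × 17, so the span is exactly 17 full weeks.
Each full week contributes one Friday: 17 so far.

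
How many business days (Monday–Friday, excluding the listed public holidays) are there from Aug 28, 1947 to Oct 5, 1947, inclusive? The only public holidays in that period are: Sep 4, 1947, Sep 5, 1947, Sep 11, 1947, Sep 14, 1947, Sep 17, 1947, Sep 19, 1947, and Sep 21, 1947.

Aug 28, 1947 is a Thursday.
That's 39 days from start to end, counting both.
39 = 7 × 5 + 4, so there are 5 full weeks plus 4 extra days.
Each full week contributes 5 weekdays (Mon–Fri): 5 × 5 = 25.
The 4 extra days are Thu, Fri, Sat, Sun — 2 of them qualify.
Total: 25 + 2 = 27.
Holidays: Sep 4, 1947 (Thu); Sep 5, 1947 (Fri); Sep 11, 1947 (Thu); Sep 14, 1947 (Sun); Sep 17, 1947 (Wed); Sep 19, 1947 (Fri); Sep 21, 1947 (Sun).
5 of the 7 holidays fall on weekdays; the rest are weekends and were already excluded.
Business days: 27 − 5 = 22.

22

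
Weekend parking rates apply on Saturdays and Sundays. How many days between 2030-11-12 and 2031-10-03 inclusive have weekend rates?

92

2030-11-12 is a Tuesday.
That's 326 days from start to end, counting both.
326 = 7 × 46 + 4, so there are 46 full weeks plus 4 extra days.
Each full week contributes 2 weekend days (Sat, Sun): 46 × 2 = 92.
The 4 extra days are Tue, Wed, Thu, Fri — none qualify.
Total: 92 + 0 = 92.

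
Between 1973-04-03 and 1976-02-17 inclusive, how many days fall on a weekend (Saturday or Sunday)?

1973-04-03 is a Tuesday.
From 1973-04-03 to 1976-02-17 is 1051 days inclusive.
1051 = 7 × 150 + 1, so there are 150 full weeks plus 1 extra day.
Each full week contributes 2 weekend days (Sat, Sun): 150 × 2 = 300.
The 1 extra day is Tuesday — none qualify.
Total: 300 + 0 = 300.

300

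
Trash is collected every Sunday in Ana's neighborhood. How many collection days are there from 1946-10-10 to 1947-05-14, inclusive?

31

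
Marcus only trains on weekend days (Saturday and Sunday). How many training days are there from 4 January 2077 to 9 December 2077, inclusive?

96

4 January 2077 is a Monday.
From 4 January 2077 to 9 December 2077 is 340 days inclusive.
340 = 7 × 48 + 4, so there are 48 full weeks plus 4 extra days.
Each full week contributes 2 weekend days (Sat, Sun): 48 × 2 = 96.
The 4 extra days are Monday, Tuesday, Wednesday, Thursday — none qualify.
Total: 96 + 0 = 96.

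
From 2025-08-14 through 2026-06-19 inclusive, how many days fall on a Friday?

45

2025-08-14 is a Thursday.
From 2025-08-14 to 2026-06-19 is 310 days inclusive.
310 = 7 × 44 + 2, so there are 44 full weeks plus 2 extra days.
Each full week contributes one Friday: 44 so far.
The 2 extra days are Thursday, Friday — 1 of them qualifies.
Total: 44 + 1 = 45.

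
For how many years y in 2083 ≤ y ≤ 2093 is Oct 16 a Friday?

Day of week of October 16 in each year:
2083: Sat, 2084: Mon, 2085: Tue, 2086: Wed, 2087: Thu, 2088: Sat, 2089: Sun, 2090: Mon, 2091: Tue, 2092: Thu, 2093: Fri ✓
Fridays: 2093.

1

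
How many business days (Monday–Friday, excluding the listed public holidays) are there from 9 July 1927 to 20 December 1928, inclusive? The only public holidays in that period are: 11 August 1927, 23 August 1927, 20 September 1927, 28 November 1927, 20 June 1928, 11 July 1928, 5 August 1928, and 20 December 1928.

372

9 July 1927 is a Saturday.
From 9 July 1927 to 20 December 1928 is 531 days inclusive.
531 = 7 × 75 + 6, so there are 75 full weeks plus 6 extra days.
Each full week contributes 5 weekdays (Mon–Fri): 75 × 5 = 375.
The 6 extra days are Saturday, Sunday, Monday, Tuesday, Wednesday, Thursday — 4 of them qualify.
Total: 375 + 4 = 379.
Holidays: 11 August 1927 (Thu); 23 August 1927 (Tue); 20 September 1927 (Tue); 28 November 1927 (Mon); 20 June 1928 (Wed); 11 July 1928 (Wed); 5 August 1928 (Sun); 20 December 1928 (Thu).
7 of the 8 holidays fall on weekdays; the rest are weekends and were already excluded.
Business days: 379 − 7 = 372.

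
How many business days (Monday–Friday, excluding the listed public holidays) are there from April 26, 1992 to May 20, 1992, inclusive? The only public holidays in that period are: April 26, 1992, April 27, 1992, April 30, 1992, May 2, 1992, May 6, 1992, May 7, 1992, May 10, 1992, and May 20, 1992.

April 26, 1992 is a Sunday.
From April 26, 1992 to May 20, 1992 is 25 days inclusive.
25 = 7 × 3 + 4, so there are 3 full weeks plus 4 extra days.
Each full week contributes 5 weekdays (Mon–Fri): 3 × 5 = 15.
The 4 extra days are Sun, Mon, Tue, Wed — 3 of them qualify.
Total: 15 + 3 = 18.
Holidays: April 26, 1992 (Sun); April 27, 1992 (Mon); April 30, 1992 (Thu); May 2, 1992 (Sat); May 6, 1992 (Wed); May 7, 1992 (Thu); May 10, 1992 (Sun); May 20, 1992 (Wed).
5 of the 8 holidays fall on weekdays; the rest are weekends and were already excluded.
Business days: 18 − 5 = 13.

13 business days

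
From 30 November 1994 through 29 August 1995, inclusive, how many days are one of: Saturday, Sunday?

78

30 November 1994 is a Wednesday.
From 30 November 1994 to 29 August 1995 is 273 days inclusive.
273 = 7 × 39, so the span is exactly 39 full weeks.
Each full week contributes 2 days from the set (Sat, Sun): 39 × 2 = 78.
Total: 78.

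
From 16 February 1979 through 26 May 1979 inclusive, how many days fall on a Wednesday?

16 February 1979 is a Friday.
That's 100 days from start to end, counting both.
100 = 7 × 14 + 2, so there are 14 full weeks plus 2 extra days.
Each full week contributes one Wednesday: 14 so far.
The 2 extra days are Fri, Sat — none qualify.
Total: 14 + 0 = 14.

14 Wednesdays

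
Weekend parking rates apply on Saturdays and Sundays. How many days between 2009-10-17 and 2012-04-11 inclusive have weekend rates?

260

2009-10-17 is a Saturday.
That's 908 days from start to end, counting both.
908 = 7 × 129 + 5, so there are 129 full weeks plus 5 extra days.
Each full week contributes 2 weekend days (Sat, Sun): 129 × 2 = 258.
The 5 extra days are Sat, Sun, Mon, Tue, Wed — 2 of them qualify.
Total: 258 + 2 = 260.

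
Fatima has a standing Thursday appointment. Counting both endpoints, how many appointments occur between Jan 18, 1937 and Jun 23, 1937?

22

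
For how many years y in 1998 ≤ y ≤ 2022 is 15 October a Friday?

4

Day of week of October 15 in each year:
1998: Thu, 1999: Fri ✓, 2000: Sun, 2001: Mon, 2002: Tue, 2003: Wed, 2004: Fri ✓, 2005: Sat, 2006: Sun, 2007: Mon, 2008: Wed, 2009: Thu, 2010: Fri ✓, 2011: Sat, 2012: Mon, 2013: Tue, 2014: Wed, 2015: Thu, 2016: Sat, 2017: Sun, 2018: Mon, 2019: Tue, 2020: Thu, 2021: Fri ✓, 2022: Sat
Fridays: 1999, 2004, 2010, 2021.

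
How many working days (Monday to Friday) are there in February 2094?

20 weekdays

2094-02-01 is a Monday.
From 2094-02-01 to 2094-02-28 is 28 days inclusive.
28 = 7 × 4, so the span is exactly 4 full weeks.
Each full week contributes 5 weekdays (Mon–Fri): 4 × 5 = 20.
Total: 20.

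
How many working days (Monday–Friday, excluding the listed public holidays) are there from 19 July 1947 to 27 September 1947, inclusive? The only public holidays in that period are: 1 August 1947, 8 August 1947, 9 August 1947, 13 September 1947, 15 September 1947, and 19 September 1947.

19 July 1947 is a Saturday.
The range spans 71 days (inclusive of both endpoints).
71 = 7 × 10 + 1, so there are 10 full weeks plus 1 extra day.
Each full week contributes 5 weekdays (Mon–Fri): 10 × 5 = 50.
The 1 extra day is Saturday — none qualify.
Total: 50 + 0 = 50.
Holidays: 1 August 1947 (Fri); 8 August 1947 (Fri); 9 August 1947 (Sat); 13 September 1947 (Sat); 15 September 1947 (Mon); 19 September 1947 (Fri).
4 of the 6 holidays fall on weekdays; the rest are weekends and were already excluded.
Business days: 50 − 4 = 46.

46 working days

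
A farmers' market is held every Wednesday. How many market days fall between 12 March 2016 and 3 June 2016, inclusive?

12 March 2016 is a Saturday.
That's 84 days from start to end, counting both.
84 = 7 × 12, so the span is exactly 12 full weeks.
Each full week contributes one Wednesday: 12 so far.

12 Wednesdays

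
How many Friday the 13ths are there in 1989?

The 13th falls on a Friday when the month's 13th has weekday Fri.
Jan 13 is Fri ✓; Feb 13 is Mon; Mar 13 is Mon; Apr 13 is Thu; May 13 is Sat; Jun 13 is Tue; Jul 13 is Thu; Aug 13 is Sun; Sep 13 is Wed; Oct 13 is Fri ✓; Nov 13 is Mon; Dec 13 is Wed.
Friday the 13ths: Jan, Oct.

2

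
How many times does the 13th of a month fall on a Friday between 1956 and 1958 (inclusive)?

Friday-the-13ths by year:
1956: Jan, Apr, Jul
1957: Sep, Dec
1958: Jun

6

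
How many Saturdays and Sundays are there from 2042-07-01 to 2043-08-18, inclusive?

118

2042-07-01 is a Tuesday.
That's 414 days from start to end, counting both.
414 = 7 × 59 + 1, so there are 59 full weeks plus 1 extra day.
Each full week contributes 2 weekend days (Sat, Sun): 59 × 2 = 118.
The 1 extra day is Tuesday — none qualify.
Total: 118 + 0 = 118.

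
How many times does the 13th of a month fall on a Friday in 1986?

1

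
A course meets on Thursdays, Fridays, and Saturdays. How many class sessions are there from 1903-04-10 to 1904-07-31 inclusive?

206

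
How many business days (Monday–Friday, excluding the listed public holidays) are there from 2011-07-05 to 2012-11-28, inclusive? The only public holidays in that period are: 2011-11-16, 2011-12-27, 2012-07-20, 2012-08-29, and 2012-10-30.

362 business days

2011-07-05 is a Tuesday.
That's 513 days from start to end, counting both.
513 = 7 × 73 + 2, so there are 73 full weeks plus 2 extra days.
Each full week contributes 5 weekdays (Mon–Fri): 73 × 5 = 365.
The 2 extra days are Tue, Wed — 2 of them qualify.
Total: 365 + 2 = 367.
Holidays: 2011-11-16 (Wed); 2011-12-27 (Tue); 2012-07-20 (Fri); 2012-08-29 (Wed); 2012-10-30 (Tue).
All 5 holidays fall on weekdays, so subtract 5.
Business days: 367 − 5 = 362.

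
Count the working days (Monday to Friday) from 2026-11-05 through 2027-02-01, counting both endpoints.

2026-11-05 is a Thursday.
That's 89 days from start to end, counting both.
89 = 7 × 12 + 5, so there are 12 full weeks plus 5 extra days.
Each full week contributes 5 weekdays (Mon–Fri): 12 × 5 = 60.
The 5 extra days are Thursday, Friday, Saturday, Sunday, Monday — 3 of them qualify.
Total: 60 + 3 = 63.

63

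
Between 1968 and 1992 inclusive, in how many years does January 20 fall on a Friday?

3

Day of week of January 20 in each year:
1968: Sat, 1969: Mon, 1970: Tue, 1971: Wed, 1972: Thu, 1973: Sat, 1974: Sun, 1975: Mon, 1976: Tue, 1977: Thu, 1978: Fri ✓, 1979: Sat, 1980: Sun, 1981: Tue, 1982: Wed, 1983: Thu, 1984: Fri ✓, 1985: Sun, 1986: Mon, 1987: Tue, 1988: Wed, 1989: Fri ✓, 1990: Sat, 1991: Sun, 1992: Mon
Fridays: 1978, 1984, 1989.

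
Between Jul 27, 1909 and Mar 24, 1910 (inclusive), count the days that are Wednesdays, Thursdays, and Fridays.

Jul 27, 1909 is a Tuesday.
From Jul 27, 1909 to Mar 24, 1910 is 241 days inclusive.
241 = 7 × 34 + 3, so there are 34 full weeks plus 3 extra days.
Each full week contributes 3 days from the set (Wed, Thu, Fri): 34 × 3 = 102.
The 3 extra days are Tue, Wed, Thu — 2 of them qualify.
Total: 102 + 2 = 104.

104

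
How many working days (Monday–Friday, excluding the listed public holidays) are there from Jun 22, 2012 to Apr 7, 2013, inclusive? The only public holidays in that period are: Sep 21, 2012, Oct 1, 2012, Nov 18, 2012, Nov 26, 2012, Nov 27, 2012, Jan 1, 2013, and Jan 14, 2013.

200

Jun 22, 2012 is a Friday.
The range spans 290 days (inclusive of both endpoints).
290 = 7 × 41 + 3, so there are 41 full weeks plus 3 extra days.
Each full week contributes 5 weekdays (Mon–Fri): 41 × 5 = 205.
The 3 extra days are Fri, Sat, Sun — 1 of them qualifies.
Total: 205 + 1 = 206.
Holidays: Sep 21, 2012 (Fri); Oct 1, 2012 (Mon); Nov 18, 2012 (Sun); Nov 26, 2012 (Mon); Nov 27, 2012 (Tue); Jan 1, 2013 (Tue); Jan 14, 2013 (Mon).
6 of the 7 holidays fall on weekdays; the rest are weekends and were already excluded.
Business days: 206 − 6 = 200.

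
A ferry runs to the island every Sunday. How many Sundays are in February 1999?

4

1999-02-01 is a Monday.
The range spans 28 days (inclusive of both endpoints).
28 = 7 × 4, so the span is exactly 4 full weeks.
Each full week contributes one Sunday: 4 so far.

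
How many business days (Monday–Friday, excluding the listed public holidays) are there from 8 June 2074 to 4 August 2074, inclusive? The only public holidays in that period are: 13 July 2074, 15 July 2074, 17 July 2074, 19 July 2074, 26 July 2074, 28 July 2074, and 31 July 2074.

8 June 2074 is a Friday.
The range spans 58 days (inclusive of both endpoints).
58 = 7 × 8 + 2, so there are 8 full weeks plus 2 extra days.
Each full week contributes 5 weekdays (Mon–Fri): 8 × 5 = 40.
The 2 extra days are Friday, Saturday — 1 of them qualifies.
Total: 40 + 1 = 41.
Holidays: 13 July 2074 (Fri); 15 July 2074 (Sun); 17 July 2074 (Tue); 19 July 2074 (Thu); 26 July 2074 (Thu); 28 July 2074 (Sat); 31 July 2074 (Tue).
5 of the 7 holidays fall on weekdays; the rest are weekends and were already excluded.
Business days: 41 − 5 = 36.

36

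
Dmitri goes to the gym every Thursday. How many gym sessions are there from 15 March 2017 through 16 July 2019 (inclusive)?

122 Thursdays

15 March 2017 is a Wednesday.
The range spans 854 days (inclusive of both endpoints).
854 = 7 × 122, so the span is exactly 122 full weeks.
Each full week contributes one Thursday: 122 so far.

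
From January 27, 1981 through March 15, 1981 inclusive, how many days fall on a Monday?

6

January 27, 1981 is a Tuesday.
The range spans 48 days (inclusive of both endpoints).
48 = 7 × 6 + 6, so there are 6 full weeks plus 6 extra days.
Each full week contributes one Monday: 6 so far.
The 6 extra days are Tue, Wed, Thu, Fri, Sat, Sun — none qualify.
Total: 6 + 0 = 6.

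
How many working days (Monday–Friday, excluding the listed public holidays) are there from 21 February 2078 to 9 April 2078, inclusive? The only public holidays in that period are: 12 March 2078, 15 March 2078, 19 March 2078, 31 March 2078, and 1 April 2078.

32 working days

21 February 2078 is a Monday.
From 21 February 2078 to 9 April 2078 is 48 days inclusive.
48 = 7 × 6 + 6, so there are 6 full weeks plus 6 extra days.
Each full week contributes 5 weekdays (Mon–Fri): 6 × 5 = 30.
The 6 extra days are Monday, Tuesday, Wednesday, Thursday, Friday, Saturday — 5 of them qualify.
Total: 30 + 5 = 35.
Holidays: 12 March 2078 (Sat); 15 March 2078 (Tue); 19 March 2078 (Sat); 31 March 2078 (Thu); 1 April 2078 (Fri).
3 of the 5 holidays fall on weekdays; the rest are weekends and were already excluded.
Business days: 35 − 3 = 32.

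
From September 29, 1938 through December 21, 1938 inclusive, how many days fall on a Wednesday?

12

September 29, 1938 is a Thursday.
The range spans 84 days (inclusive of both endpoints).
84 = 7 × 12, so the span is exactly 12 full weeks.
Each full week contributes one Wednesday: 12 so far.
Total: 12.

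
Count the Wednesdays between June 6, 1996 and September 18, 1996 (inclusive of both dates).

June 6, 1996 is a Thursday.
That's 105 days from start to end, counting both.
105 = 7 × 15, so the span is exactly 15 full weeks.
Each full week contributes one Wednesday: 15 so far.
Total: 15.

15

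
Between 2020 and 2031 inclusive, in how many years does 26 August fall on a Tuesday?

Day of week of August 26 in each year:
2020: Wed, 2021: Thu, 2022: Fri, 2023: Sat, 2024: Mon, 2025: Tue ✓, 2026: Wed, 2027: Thu, 2028: Sat, 2029: Sun, 2030: Mon, 2031: Tue ✓
Tuesdays: 2025, 2031.

2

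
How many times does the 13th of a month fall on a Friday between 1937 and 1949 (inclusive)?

Friday-the-13ths by year:
1937: Aug
1938: May
1939: Jan, Oct
1940: Sep, Dec
1941: Jun
1942: Feb, Mar, Nov
1943: Aug
1944: Oct
1945: Apr, Jul
1946: Sep, Dec
1947: Jun
1948: Feb, Aug
1949: May

20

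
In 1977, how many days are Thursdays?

52

January 1, 1977 is a Saturday.
That's 365 days from start to end, counting both.
365 = 7 × 52 + 1, so there are 52 full weeks plus 1 extra day.
Each full week contributes one Thursday: 52 so far.
The 1 extra day is Sat — none qualify.
Total: 52 + 0 = 52.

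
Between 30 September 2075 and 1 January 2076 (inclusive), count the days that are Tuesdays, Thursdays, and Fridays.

30 September 2075 is a Monday.
From 30 September 2075 to 1 January 2076 is 94 days inclusive.
94 = 7 × 13 + 3, so there are 13 full weeks plus 3 extra days.
Each full week contributes 3 days from the set (Tue, Thu, Fri): 13 × 3 = 39.
The 3 extra days are Mon, Tue, Wed — 1 of them qualifies.
Total: 39 + 1 = 40.

40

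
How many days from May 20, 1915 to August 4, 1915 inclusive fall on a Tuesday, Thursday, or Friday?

May 20, 1915 is a Thursday.
From May 20, 1915 to August 4, 1915 is 77 days inclusive.
77 = 7 × 11, so the span is exactly 11 full weeks.
Each full week contributes 3 days from the set (Tue, Thu, Fri): 11 × 3 = 33.

33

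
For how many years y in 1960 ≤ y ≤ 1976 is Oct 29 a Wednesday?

2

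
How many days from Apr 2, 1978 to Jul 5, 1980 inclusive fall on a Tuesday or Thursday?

Apr 2, 1978 is a Sunday.
That's 826 days from start to end, counting both.
826 = 7 × 118, so the span is exactly 118 full weeks.
Each full week contributes 2 days from the set (Tue, Thu): 118 × 2 = 236.
Total: 236.

236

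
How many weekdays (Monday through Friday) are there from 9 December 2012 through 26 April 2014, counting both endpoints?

9 December 2012 is a Sunday.
That's 504 days from start to end, counting both.
504 = 7 × 72, so the span is exactly 72 full weeks.
Each full week contributes 5 weekdays (Mon–Fri): 72 × 5 = 360.
Total: 360.

360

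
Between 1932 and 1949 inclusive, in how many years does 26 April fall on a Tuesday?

3

Day of week of April 26 in each year:
1932: Tue ✓, 1933: Wed, 1934: Thu, 1935: Fri, 1936: Sun, 1937: Mon, 1938: Tue ✓, 1939: Wed, 1940: Fri, 1941: Sat, 1942: Sun, 1943: Mon, 1944: Wed, 1945: Thu, 1946: Fri, 1947: Sat, 1948: Mon, 1949: Tue ✓
Tuesdays: 1932, 1938, 1949.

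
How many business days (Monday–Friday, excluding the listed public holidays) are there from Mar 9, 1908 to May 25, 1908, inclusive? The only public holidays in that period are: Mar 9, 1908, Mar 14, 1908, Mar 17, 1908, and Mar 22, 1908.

54

Mar 9, 1908 is a Monday.
That's 78 days from start to end, counting both.
78 = 7 × 11 + 1, so there are 11 full weeks plus 1 extra day.
Each full week contributes 5 weekdays (Mon–Fri): 11 × 5 = 55.
The 1 extra day is Mon — 1 of them qualifies.
Total: 55 + 1 = 56.
Holidays: Mar 9, 1908 (Mon); Mar 14, 1908 (Sat); Mar 17, 1908 (Tue); Mar 22, 1908 (Sun).
2 of the 4 holidays fall on weekdays; the rest are weekends and were already excluded.
Business days: 56 − 2 = 54.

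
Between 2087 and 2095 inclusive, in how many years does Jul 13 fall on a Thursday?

Day of week of July 13 in each year:
2087: Sun, 2088: Tue, 2089: Wed, 2090: Thu ✓, 2091: Fri, 2092: Sun, 2093: Mon, 2094: Tue, 2095: Wed
Thursdays: 2090.

1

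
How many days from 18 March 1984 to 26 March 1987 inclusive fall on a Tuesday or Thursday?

316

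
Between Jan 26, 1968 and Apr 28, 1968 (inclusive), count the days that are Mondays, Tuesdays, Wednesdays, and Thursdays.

Jan 26, 1968 is a Friday.
The range spans 94 days (inclusive of both endpoints).
94 = 7 × 13 + 3, so there are 13 full weeks plus 3 extra days.
Each full week contributes 4 days from the set (Mon, Tue, Wed, Thu): 13 × 4 = 52.
The 3 extra days are Friday, Saturday, Sunday — none qualify.
Total: 52 + 0 = 52.

52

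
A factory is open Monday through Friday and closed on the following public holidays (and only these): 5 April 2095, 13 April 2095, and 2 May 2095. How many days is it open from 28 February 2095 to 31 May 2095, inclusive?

64

28 February 2095 is a Monday.
That's 93 days from start to end, counting both.
93 = 7 × 13 + 2, so there are 13 full weeks plus 2 extra days.
Each full week contributes 5 weekdays (Mon–Fri): 13 × 5 = 65.
The 2 extra days are Monday, Tuesday — 2 of them qualify.
Total: 65 + 2 = 67.
Holidays: 5 April 2095 (Tue); 13 April 2095 (Wed); 2 May 2095 (Mon).
All 3 holidays fall on weekdays, so subtract 3.
Business days: 67 − 3 = 64.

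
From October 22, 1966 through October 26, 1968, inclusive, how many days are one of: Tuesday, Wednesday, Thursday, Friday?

420

October 22, 1966 is a Saturday.
The range spans 736 days (inclusive of both endpoints).
736 = 7 × 105 + 1, so there are 105 full weeks plus 1 extra day.
Each full week contributes 4 days from the set (Tue, Wed, Thu, Fri): 105 × 4 = 420.
The 1 extra day is Sat — none qualify.
Total: 420 + 0 = 420.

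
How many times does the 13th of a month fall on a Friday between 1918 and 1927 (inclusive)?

Friday-the-13ths by year:
1918: Sep, Dec
1919: Jun
1920: Feb, Aug
1921: May
1922: Jan, Oct
1923: Apr, Jul
1924: Jun
1925: Feb, Mar, Nov
1926: Aug
1927: May

16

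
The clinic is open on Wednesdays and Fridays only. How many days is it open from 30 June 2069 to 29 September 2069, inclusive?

30 June 2069 is a Sunday.
The range spans 92 days (inclusive of both endpoints).
92 = 7 × 13 + 1, so there are 13 full weeks plus 1 extra day.
Each full week contributes 2 days from the set (Wed, Fri): 13 × 2 = 26.
The 1 extra day is Sunday — none qualify.
Total: 26 + 0 = 26.

26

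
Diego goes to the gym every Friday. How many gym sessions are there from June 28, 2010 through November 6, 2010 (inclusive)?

19

June 28, 2010 is a Monday.
The range spans 132 days (inclusive of both endpoints).
132 = 7 × 18 + 6, so there are 18 full weeks plus 6 extra days.
Each full week contributes one Friday: 18 so far.
The 6 extra days are Monday, Tuesday, Wednesday, Thursday, Friday, Saturday — 1 of them qualifies.
Total: 18 + 1 = 19.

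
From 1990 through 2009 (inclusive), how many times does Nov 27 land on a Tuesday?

Day of week of November 27 in each year:
1990: Tue ✓, 1991: Wed, 1992: Fri, 1993: Sat, 1994: Sun, 1995: Mon, 1996: Wed, 1997: Thu, 1998: Fri, 1999: Sat, 2000: Mon, 2001: Tue ✓, 2002: Wed, 2003: Thu, 2004: Sat, 2005: Sun, 2006: Mon, 2007: Tue ✓, 2008: Thu, 2009: Fri
Tuesdays: 1990, 2001, 2007.

3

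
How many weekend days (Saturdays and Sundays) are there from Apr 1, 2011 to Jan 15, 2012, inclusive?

Apr 1, 2011 is a Friday.
From Apr 1, 2011 to Jan 15, 2012 is 290 days inclusive.
290 = 7 × 41 + 3, so there are 41 full weeks plus 3 extra days.
Each full week contributes 2 weekend days (Sat, Sun): 41 × 2 = 82.
The 3 extra days are Friday, Saturday, Sunday — 2 of them qualify.
Total: 82 + 2 = 84.

84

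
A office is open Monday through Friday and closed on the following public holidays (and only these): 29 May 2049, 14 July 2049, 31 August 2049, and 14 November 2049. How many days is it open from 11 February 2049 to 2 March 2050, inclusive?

11 February 2049 is a Thursday.
The range spans 385 days (inclusive of both endpoints).
385 = 7 × 55, so the span is exactly 55 full weeks.
Each full week contributes 5 weekdays (Mon–Fri): 55 × 5 = 275.
Total: 275.
Holidays: 29 May 2049 (Sat); 14 July 2049 (Wed); 31 August 2049 (Tue); 14 November 2049 (Sun).
2 of the 4 holidays fall on weekdays; the rest are weekends and were already excluded.
Business days: 275 − 2 = 273.

273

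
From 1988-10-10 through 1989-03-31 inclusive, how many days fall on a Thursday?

25

1988-10-10 is a Monday.
The range spans 173 days (inclusive of both endpoints).
173 = 7 × 24 + 5, so there are 24 full weeks plus 5 extra days.
Each full week contributes one Thursday: 24 so far.
The 5 extra days are Monday, Tuesday, Wednesday, Thursday, Friday — 1 of them qualifies.
Total: 24 + 1 = 25.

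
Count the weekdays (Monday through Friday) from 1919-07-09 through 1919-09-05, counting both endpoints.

1919-07-09 is a Wednesday.
From 1919-07-09 to 1919-09-05 is 59 days inclusive.
59 = 7 × 8 + 3, so there are 8 full weeks plus 3 extra days.
Each full week contributes 5 weekdays (Mon–Fri): 8 × 5 = 40.
The 3 extra days are Wed, Thu, Fri — 3 of them qualify.
Total: 40 + 3 = 43.

43 weekdays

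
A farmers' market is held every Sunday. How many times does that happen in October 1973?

4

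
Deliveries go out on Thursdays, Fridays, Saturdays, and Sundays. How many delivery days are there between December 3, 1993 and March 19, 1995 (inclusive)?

271

December 3, 1993 is a Friday.
The range spans 472 days (inclusive of both endpoints).
472 = 7 × 67 + 3, so there are 67 full weeks plus 3 extra days.
Each full week contributes 4 days from the set (Thu, Fri, Sat, Sun): 67 × 4 = 268.
The 3 extra days are Friday, Saturday, Sunday — 3 of them qualify.
Total: 268 + 3 = 271.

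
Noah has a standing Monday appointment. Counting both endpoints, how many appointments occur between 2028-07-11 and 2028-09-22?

2028-07-11 is a Tuesday.
From 2028-07-11 to 2028-09-22 is 74 days inclusive.
74 = 7 × 10 + 4, so there are 10 full weeks plus 4 extra days.
Each full week contributes one Monday: 10 so far.
The 4 extra days are Tue, Wed, Thu, Fri — none qualify.
Total: 10 + 0 = 10.

10 Mondays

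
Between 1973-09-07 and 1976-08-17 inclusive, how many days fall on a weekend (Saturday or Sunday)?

1973-09-07 is a Friday.
From 1973-09-07 to 1976-08-17 is 1076 days inclusive.
1076 = 7 × 153 + 5, so there are 153 full weeks plus 5 extra days.
Each full week contributes 2 weekend days (Sat, Sun): 153 × 2 = 306.
The 5 extra days are Friday, Saturday, Sunday, Monday, Tuesday — 2 of them qualify.
Total: 306 + 2 = 308.

308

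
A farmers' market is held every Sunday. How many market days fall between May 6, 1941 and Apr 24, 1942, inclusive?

May 6, 1941 is a Tuesday.
From May 6, 1941 to Apr 24, 1942 is 354 days inclusive.
354 = 7 × 50 + 4, so there are 50 full weeks plus 4 extra days.
Each full week contributes one Sunday: 50 so far.
The 4 extra days are Tue, Wed, Thu, Fri — none qualify.
Total: 50 + 0 = 50.

50 Sundays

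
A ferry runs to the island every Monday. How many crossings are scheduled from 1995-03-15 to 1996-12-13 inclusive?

91 Mondays

1995-03-15 is a Wednesday.
That's 640 days from start to end, counting both.
640 = 7 × 91 + 3, so there are 91 full weeks plus 3 extra days.
Each full week contributes one Monday: 91 so far.
The 3 extra days are Wednesday, Thursday, Friday — none qualify.
Total: 91 + 0 = 91.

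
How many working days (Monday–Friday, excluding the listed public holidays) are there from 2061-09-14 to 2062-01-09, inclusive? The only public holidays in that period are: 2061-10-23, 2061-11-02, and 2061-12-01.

2061-09-14 is a Wednesday.
From 2061-09-14 to 2062-01-09 is 118 days inclusive.
118 = 7 × 16 + 6, so there are 16 full weeks plus 6 extra days.
Each full week contributes 5 weekdays (Mon–Fri): 16 × 5 = 80.
The 6 extra days are Wed, Thu, Fri, Sat, Sun, Mon — 4 of them qualify.
Total: 80 + 4 = 84.
Holidays: 2061-10-23 (Sun); 2061-11-02 (Wed); 2061-12-01 (Thu).
2 of the 3 holidays fall on weekdays; the rest are weekends and were already excluded.
Business days: 84 − 2 = 82.

82 working days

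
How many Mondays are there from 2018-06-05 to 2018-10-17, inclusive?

19 Mondays

2018-06-05 is a Tuesday.
From 2018-06-05 to 2018-10-17 is 135 days inclusive.
135 = 7 × 19 + 2, so there are 19 full weeks plus 2 extra days.
Each full week contributes one Monday: 19 so far.
The 2 extra days are Tuesday, Wednesday — none qualify.
Total: 19 + 0 = 19.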